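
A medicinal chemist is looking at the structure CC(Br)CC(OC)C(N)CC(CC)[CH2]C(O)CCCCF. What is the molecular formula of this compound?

Walk through each heavy atom and fill implicit hydrogens from standard valence (C 4, N 3, O 2, S 2, halogen 1):
  atom 1: C, bond orders sum to 1 (valence 4) → 3 H
  atom 2: C, bond orders sum to 3 (valence 4) → 1 H
  atom 3: Br (halogen, monovalent) → 0 H
  atom 4: C, bond orders sum to 2 (valence 4) → 2 H
  atom 5: C, bond orders sum to 3 (valence 4) → 1 H
  atom 6: O, bond orders sum to 2 (valence 2) → 0 H
  atom 7: C, bond orders sum to 1 (valence 4) → 3 H
  atom 8: C, bond orders sum to 3 (valence 4) → 1 H
  atom 9: N, bond orders sum to 1 (valence 3) → 2 H
  atom 10: C, bond orders sum to 2 (valence 4) → 2 H
  atom 11: C, bond orders sum to 3 (valence 4) → 1 H
  atom 12: C, bond orders sum to 2 (valence 4) → 2 H
  atom 13: C, bond orders sum to 1 (valence 4) → 3 H
  atom 14: C with explicit H count 2
  atom 15: C, bond orders sum to 3 (valence 4) → 1 H
  atom 16: O, bond orders sum to 1 (valence 2) → 1 H
  atom 17: C, bond orders sum to 2 (valence 4) → 2 H
  atom 18: C, bond orders sum to 2 (valence 4) → 2 H
  atom 19: C, bond orders sum to 2 (valence 4) → 2 H
  atom 20: C, bond orders sum to 2 (valence 4) → 2 H
  atom 21: F (halogen, monovalent) → 0 H
Totals → C:16, H:33, Br:1, F:1, N:1, O:2.

C16H33BrFNO2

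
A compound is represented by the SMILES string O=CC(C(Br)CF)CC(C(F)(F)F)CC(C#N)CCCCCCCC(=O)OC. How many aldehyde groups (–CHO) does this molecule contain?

The aldehyde motif appears at heavy-atom position 2 in the SMILES.
Other groups present: 1 ester, 1 nitrile.
Aldehyde count: 1.

1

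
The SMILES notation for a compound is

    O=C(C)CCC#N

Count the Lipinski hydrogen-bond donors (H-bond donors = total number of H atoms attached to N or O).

Donors: find every N or O and count the H atoms it carries.
  atom 1 (O): bond orders sum to 2 → 0 H
  atom 7 (N): bond orders sum to 3 → 0 H
Lipinski HBD = 0.

0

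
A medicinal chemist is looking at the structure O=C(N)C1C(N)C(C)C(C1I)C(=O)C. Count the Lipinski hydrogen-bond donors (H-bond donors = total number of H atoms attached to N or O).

Donors: find every N or O and count the H atoms it carries.
  atom 1 (O): bond orders sum to 2 → 0 H
  atom 3 (N): bond orders sum to 1 → 2 H
  atom 6 (N): bond orders sum to 1 → 2 H
  atom 13 (O): bond orders sum to 2 → 0 H
Lipinski HBD = 4.

4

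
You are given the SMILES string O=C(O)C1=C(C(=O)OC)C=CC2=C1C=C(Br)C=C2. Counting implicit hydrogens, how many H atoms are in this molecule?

Walk through each heavy atom and fill implicit hydrogens from standard valence (C 4, N 3, O 2, S 2, halogen 1):
  atom 1: O, bond orders sum to 2 (valence 2) → 0 H
  atom 2: C, bond orders sum to 4 (valence 4) → 0 H
  atom 3: O, bond orders sum to 1 (valence 2) → 1 H
  atom 4: C, bond orders sum to 4 (valence 4) → 0 H
  atom 5: C, bond orders sum to 4 (valence 4) → 0 H
  atom 6: C, bond orders sum to 4 (valence 4) → 0 H
  atom 7: O, bond orders sum to 2 (valence 2) → 0 H
  atom 8: O, bond orders sum to 2 (valence 2) → 0 H
  atom 9: C, bond orders sum to 1 (valence 4) → 3 H
  atom 10: C, bond orders sum to 3 (valence 4) → 1 H
  atom 11: C, bond orders sum to 3 (valence 4) → 1 H
  atom 12: C, bond orders sum to 4 (valence 4) → 0 H
  atom 13: C, bond orders sum to 4 (valence 4) → 0 H
  atom 14: C, bond orders sum to 3 (valence 4) → 1 H
  atom 15: C, bond orders sum to 4 (valence 4) → 0 H
  atom 16: Br (halogen, monovalent) → 0 H
  atom 17: C, bond orders sum to 3 (valence 4) → 1 H
  atom 18: C, bond orders sum to 3 (valence 4) → 1 H
Total hydrogens: 9.

9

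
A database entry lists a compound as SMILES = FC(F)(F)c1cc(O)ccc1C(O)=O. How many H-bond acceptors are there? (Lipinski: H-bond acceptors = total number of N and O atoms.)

N atoms: 0; O atoms: 3.
Lipinski HBA = 0 + 3 = 3.

3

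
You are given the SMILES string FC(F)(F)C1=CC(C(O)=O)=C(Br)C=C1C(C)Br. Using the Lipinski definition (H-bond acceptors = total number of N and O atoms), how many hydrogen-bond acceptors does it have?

2

N atoms: 0; O atoms: 2.
Lipinski HBA = 0 + 2 = 2.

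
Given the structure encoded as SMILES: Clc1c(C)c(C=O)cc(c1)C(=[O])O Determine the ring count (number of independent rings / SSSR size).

In SMILES, each pair of matching ring-closure digits denotes one ring-closing bond; the number of such bonds equals the number of independent rings.
Ring-closure bonds here: 1.

1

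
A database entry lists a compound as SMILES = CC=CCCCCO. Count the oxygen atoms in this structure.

1

Scan the SMILES for O atoms (remember two-letter symbols like Cl and Br are single atoms).
Oxygen count: 1.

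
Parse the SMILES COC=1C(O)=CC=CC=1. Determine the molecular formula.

C7H8O2

Walk through each heavy atom and fill implicit hydrogens from standard valence (C 4, N 3, O 2, S 2, halogen 1):
  atom 1: C, bond orders sum to 1 (valence 4) → 3 H
  atom 2: O, bond orders sum to 2 (valence 2) → 0 H
  atom 3: C, bond orders sum to 4 (valence 4) → 0 H
  atom 4: C, bond orders sum to 4 (valence 4) → 0 H
  atom 5: O, bond orders sum to 1 (valence 2) → 1 H
  atom 6: C, bond orders sum to 3 (valence 4) → 1 H
  atom 7: C, bond orders sum to 3 (valence 4) → 1 H
  atom 8: C, bond orders sum to 3 (valence 4) → 1 H
  atom 9: C, bond orders sum to 3 (valence 4) → 1 H
Totals → C:7, H:8, O:2.
In Hill order: C7H8O2.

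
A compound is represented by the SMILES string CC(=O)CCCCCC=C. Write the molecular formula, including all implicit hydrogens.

C9H16O

Walk through each heavy atom and fill implicit hydrogens from standard valence (C 4, N 3, O 2, S 2, halogen 1):
  atom 1: C, bond orders sum to 1 (valence 4) → 3 H
  atom 2: C, bond orders sum to 4 (valence 4) → 0 H
  atom 3: O, bond orders sum to 2 (valence 2) → 0 H
  atom 4: C, bond orders sum to 2 (valence 4) → 2 H
  atom 5: C, bond orders sum to 2 (valence 4) → 2 H
  atom 6: C, bond orders sum to 2 (valence 4) → 2 H
  atom 7: C, bond orders sum to 2 (valence 4) → 2 H
  atom 8: C, bond orders sum to 2 (valence 4) → 2 H
  atom 9: C, bond orders sum to 3 (valence 4) → 1 H
  atom 10: C, bond orders sum to 2 (valence 4) → 2 H
Totals → C:9, H:16, O:1.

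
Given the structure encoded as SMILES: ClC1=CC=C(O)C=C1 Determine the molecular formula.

C6H5ClO

Walk through each heavy atom and fill implicit hydrogens from standard valence (C 4, N 3, O 2, S 2, halogen 1):
  atom 1: Cl (halogen, monovalent) → 0 H
  atom 2: C, bond orders sum to 4 (valence 4) → 0 H
  atom 3: C, bond orders sum to 3 (valence 4) → 1 H
  atom 4: C, bond orders sum to 3 (valence 4) → 1 H
  atom 5: C, bond orders sum to 4 (valence 4) → 0 H
  atom 6: O, bond orders sum to 1 (valence 2) → 1 H
  atom 7: C, bond orders sum to 3 (valence 4) → 1 H
  atom 8: C, bond orders sum to 3 (valence 4) → 1 H
Totals → C:6, H:5, Cl:1, O:1.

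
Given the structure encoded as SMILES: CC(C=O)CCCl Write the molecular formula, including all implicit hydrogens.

C5H9ClO

Walk through each heavy atom and fill implicit hydrogens from standard valence (C 4, N 3, O 2, S 2, halogen 1):
  atom 1: C, bond orders sum to 1 (valence 4) → 3 H
  atom 2: C, bond orders sum to 3 (valence 4) → 1 H
  atom 3: C, bond orders sum to 3 (valence 4) → 1 H
  atom 4: O, bond orders sum to 2 (valence 2) → 0 H
  atom 5: C, bond orders sum to 2 (valence 4) → 2 H
  atom 6: C, bond orders sum to 2 (valence 4) → 2 H
  atom 7: Cl (halogen, monovalent) → 0 H
Totals → C:5, H:9, Cl:1, O:1.
In Hill order: C5H9ClO.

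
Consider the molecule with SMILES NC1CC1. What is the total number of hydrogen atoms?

Walk through each heavy atom and fill implicit hydrogens from standard valence (C 4, N 3, O 2, S 2, halogen 1):
  atom 1: N, bond orders sum to 1 (valence 3) → 2 H
  atom 2: C, bond orders sum to 3 (valence 4) → 1 H
  atom 3: C, bond orders sum to 2 (valence 4) → 2 H
  atom 4: C, bond orders sum to 2 (valence 4) → 2 H
Total hydrogens: 7.

7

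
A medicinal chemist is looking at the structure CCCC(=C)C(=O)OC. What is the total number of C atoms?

Count every carbon token in the SMILES (each C, including those in ring-closure positions and inside branches).
Carbon count: 7.

7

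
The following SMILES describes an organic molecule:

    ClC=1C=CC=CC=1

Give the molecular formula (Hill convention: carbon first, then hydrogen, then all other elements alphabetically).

C6H5Cl

Walk through each heavy atom and fill implicit hydrogens from standard valence (C 4, N 3, O 2, S 2, halogen 1):
  atom 1: Cl (halogen, monovalent) → 0 H
  atom 2: C, bond orders sum to 4 (valence 4) → 0 H
  atom 3: C, bond orders sum to 3 (valence 4) → 1 H
  atom 4: C, bond orders sum to 3 (valence 4) → 1 H
  atom 5: C, bond orders sum to 3 (valence 4) → 1 H
  atom 6: C, bond orders sum to 3 (valence 4) → 1 H
  atom 7: C, bond orders sum to 3 (valence 4) → 1 H
Totals → C:6, H:5, Cl:1.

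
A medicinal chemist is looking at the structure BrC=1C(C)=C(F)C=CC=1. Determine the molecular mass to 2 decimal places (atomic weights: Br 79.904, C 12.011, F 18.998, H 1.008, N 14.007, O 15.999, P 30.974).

189.03 g/mol

First, the molecular formula is C7H6BrF (counting implicit H from valence).
  Br: 1 × 79.904 = 79.904
  C: 7 × 12.011 = 84.077
  F: 1 × 18.998 = 18.998
  H: 6 × 1.008 = 6.048
Sum: 1×79.904 + 7×12.011 + 1×18.998 + 6×1.008 = 189.027 → 189.03 g/mol.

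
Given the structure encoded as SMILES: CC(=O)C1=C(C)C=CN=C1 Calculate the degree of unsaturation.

5

Degree of unsaturation = (number of rings) + (number of π bonds).
Ring closures in the SMILES: 1.
π bonds: 4 double bonds (each 1 DoU) → 4 DoU from unsaturation.
Total DoU = 1 + 4 = 5.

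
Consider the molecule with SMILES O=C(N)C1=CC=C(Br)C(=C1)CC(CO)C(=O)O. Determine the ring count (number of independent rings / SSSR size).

In SMILES, each pair of matching ring-closure digits denotes one ring-closing bond; the number of such bonds equals the number of independent rings.
Ring-closure bonds here: 1.

1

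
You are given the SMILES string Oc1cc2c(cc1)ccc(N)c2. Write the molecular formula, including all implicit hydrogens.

C10H9NO

Walk through each heavy atom and fill implicit hydrogens from standard valence (C 4, N 3, O 2, S 2, halogen 1); for lowercase aromatic atoms, an aromatic c carries 1 H when it has two neighbours and 0 H with three, and aromatic n carries 0 H:
  atom 1: O, bond orders sum to 1 (valence 2) → 1 H
  atom 2: aromatic c, 3 neighbours → 0 H
  atom 3: aromatic c, 2 neighbours → 1 H
  atom 4: aromatic c, 3 neighbours → 0 H
  atom 5: aromatic c, 3 neighbours → 0 H
  atom 6: aromatic c, 2 neighbours → 1 H
  atom 7: aromatic c, 2 neighbours → 1 H
  atom 8: aromatic c, 2 neighbours → 1 H
  atom 9: aromatic c, 2 neighbours → 1 H
  atom 10: aromatic c, 3 neighbours → 0 H
  atom 11: N, bond orders sum to 1 (valence 3) → 2 H
  atom 12: aromatic c, 2 neighbours → 1 H
Totals → C:10, H:9, N:1, O:1.
In Hill order: C10H9NO.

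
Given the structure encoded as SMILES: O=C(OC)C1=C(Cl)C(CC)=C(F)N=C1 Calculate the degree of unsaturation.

5

Molecular formula: C9H9ClFNO2.
DoU = (2C + 2 + N − H − X) / 2, where X is the halogen count and O/S are ignored.
    = (2·9 + 2 + 1 − 9 − 2) / 2 = 10 / 2 = 5.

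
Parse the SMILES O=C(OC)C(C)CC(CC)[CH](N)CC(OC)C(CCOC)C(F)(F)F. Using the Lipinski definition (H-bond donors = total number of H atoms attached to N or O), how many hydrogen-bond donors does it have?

2

Donors: find every N or O and count the H atoms it carries.
  atom 1 (O): bond orders sum to 2 → 0 H
  atom 3 (O): bond orders sum to 2 → 0 H
  atom 12 (N): bond orders sum to 1 → 2 H
  atom 15 (O): bond orders sum to 2 → 0 H
  atom 20 (O): bond orders sum to 2 → 0 H
Lipinski HBD = 2.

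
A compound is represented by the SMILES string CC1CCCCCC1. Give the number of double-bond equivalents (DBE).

Degree of unsaturation = (number of rings) + (number of π bonds).
Ring closures in the SMILES: 1.
π bonds: none → 0 DoU from unsaturation.
Total DoU = 1 + 0 = 1.

1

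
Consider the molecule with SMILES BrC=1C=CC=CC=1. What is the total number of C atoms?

6

Count every carbon token in the SMILES (each C, including those in ring-closure positions and inside branches).
Carbon count: 6.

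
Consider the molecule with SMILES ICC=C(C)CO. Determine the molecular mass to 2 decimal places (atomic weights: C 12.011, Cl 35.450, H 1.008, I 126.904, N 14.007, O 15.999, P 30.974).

First, the molecular formula is C5H9IO (counting implicit H from valence).
  C: 5 × 12.011 = 60.055
  H: 9 × 1.008 = 9.072
  I: 1 × 126.904 = 126.904
  O: 1 × 15.999 = 15.999
Sum: 5×12.011 + 9×1.008 + 1×126.904 + 1×15.999 = 212.030 → 212.03 g/mol.

212.03 g/mol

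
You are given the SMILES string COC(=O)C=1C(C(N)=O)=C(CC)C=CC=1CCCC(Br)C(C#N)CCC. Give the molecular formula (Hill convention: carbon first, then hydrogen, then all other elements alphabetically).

Walk through each heavy atom and fill implicit hydrogens from standard valence (C 4, N 3, O 2, S 2, halogen 1):
  atom 1: C, bond orders sum to 1 (valence 4) → 3 H
  atom 2: O, bond orders sum to 2 (valence 2) → 0 H
  atom 3: C, bond orders sum to 4 (valence 4) → 0 H
  atom 4: O, bond orders sum to 2 (valence 2) → 0 H
  atom 5: C, bond orders sum to 4 (valence 4) → 0 H
  atom 6: C, bond orders sum to 4 (valence 4) → 0 H
  atom 7: C, bond orders sum to 4 (valence 4) → 0 H
  atom 8: N, bond orders sum to 1 (valence 3) → 2 H
  atom 9: O, bond orders sum to 2 (valence 2) → 0 H
  atom 10: C, bond orders sum to 4 (valence 4) → 0 H
  atom 11: C, bond orders sum to 2 (valence 4) → 2 H
  atom 12: C, bond orders sum to 1 (valence 4) → 3 H
  atom 13: C, bond orders sum to 3 (valence 4) → 1 H
  atom 14: C, bond orders sum to 3 (valence 4) → 1 H
  atom 15: C, bond orders sum to 4 (valence 4) → 0 H
  atom 16: C, bond orders sum to 2 (valence 4) → 2 H
  atom 17: C, bond orders sum to 2 (valence 4) → 2 H
  atom 18: C, bond orders sum to 2 (valence 4) → 2 H
  atom 19: C, bond orders sum to 3 (valence 4) → 1 H
  atom 20: Br (halogen, monovalent) → 0 H
  atom 21: C, bond orders sum to 3 (valence 4) → 1 H
  atom 22: C, bond orders sum to 4 (valence 4) → 0 H
  atom 23: N, bond orders sum to 3 (valence 3) → 0 H
  atom 24: C, bond orders sum to 2 (valence 4) → 2 H
  atom 25: C, bond orders sum to 2 (valence 4) → 2 H
  atom 26: C, bond orders sum to 1 (valence 4) → 3 H
Totals → C:20, H:27, Br:1, N:2, O:3.

C20H27BrN2O3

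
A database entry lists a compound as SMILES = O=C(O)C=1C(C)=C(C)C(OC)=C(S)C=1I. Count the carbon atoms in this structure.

10

Count every carbon token in the SMILES (each C, including those in ring-closure positions and inside branches).
Carbon count: 10.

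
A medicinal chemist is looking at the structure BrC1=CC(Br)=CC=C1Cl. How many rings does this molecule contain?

1

In SMILES, each pair of matching ring-closure digits denotes one ring-closing bond; the number of such bonds equals the number of independent rings.
Ring-closure bonds here: 1.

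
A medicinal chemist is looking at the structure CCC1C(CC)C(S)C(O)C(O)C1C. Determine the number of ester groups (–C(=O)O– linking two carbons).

Scan the SMILES for the ester motif — none present.
Groups that are present: 2 hydroxyl, 1 thiol.

0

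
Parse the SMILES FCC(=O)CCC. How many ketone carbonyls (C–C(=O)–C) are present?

1

The ketone motif appears at heavy-atom position 3 in the SMILES.
Ketone count: 1.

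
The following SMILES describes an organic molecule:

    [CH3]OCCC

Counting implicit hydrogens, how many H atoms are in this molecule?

10

Walk through each heavy atom and fill implicit hydrogens from standard valence (C 4, N 3, O 2, S 2, halogen 1):
  atom 1: C with explicit H count 3
  atom 2: O, bond orders sum to 2 (valence 2) → 0 H
  atom 3: C, bond orders sum to 2 (valence 4) → 2 H
  atom 4: C, bond orders sum to 2 (valence 4) → 2 H
  atom 5: C, bond orders sum to 1 (valence 4) → 3 H
Total hydrogens: 10.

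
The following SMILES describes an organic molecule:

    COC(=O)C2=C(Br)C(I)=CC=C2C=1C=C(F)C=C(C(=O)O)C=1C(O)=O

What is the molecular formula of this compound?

C16H9BrFIO6

Walk through each heavy atom and fill implicit hydrogens from standard valence (C 4, N 3, O 2, S 2, halogen 1):
  atom 1: C, bond orders sum to 1 (valence 4) → 3 H
  atom 2: O, bond orders sum to 2 (valence 2) → 0 H
  atom 3: C, bond orders sum to 4 (valence 4) → 0 H
  atom 4: O, bond orders sum to 2 (valence 2) → 0 H
  atom 5: C, bond orders sum to 4 (valence 4) → 0 H
  atom 6: C, bond orders sum to 4 (valence 4) → 0 H
  atom 7: Br (halogen, monovalent) → 0 H
  atom 8: C, bond orders sum to 4 (valence 4) → 0 H
  atom 9: I (halogen, monovalent) → 0 H
  atom 10: C, bond orders sum to 3 (valence 4) → 1 H
  atom 11: C, bond orders sum to 3 (valence 4) → 1 H
  atom 12: C, bond orders sum to 4 (valence 4) → 0 H
  atom 13: C, bond orders sum to 4 (valence 4) → 0 H
  atom 14: C, bond orders sum to 3 (valence 4) → 1 H
  atom 15: C, bond orders sum to 4 (valence 4) → 0 H
  atom 16: F (halogen, monovalent) → 0 H
  atom 17: C, bond orders sum to 3 (valence 4) → 1 H
  atom 18: C, bond orders sum to 4 (valence 4) → 0 H
  atom 19: C, bond orders sum to 4 (valence 4) → 0 H
  atom 20: O, bond orders sum to 2 (valence 2) → 0 H
  atom 21: O, bond orders sum to 1 (valence 2) → 1 H
  atom 22: C, bond orders sum to 4 (valence 4) → 0 H
  atom 23: C, bond orders sum to 4 (valence 4) → 0 H
  atom 24: O, bond orders sum to 1 (valence 2) → 1 H
  atom 25: O, bond orders sum to 2 (valence 2) → 0 H
Totals → C:16, H:9, Br:1, F:1, I:1, O:6.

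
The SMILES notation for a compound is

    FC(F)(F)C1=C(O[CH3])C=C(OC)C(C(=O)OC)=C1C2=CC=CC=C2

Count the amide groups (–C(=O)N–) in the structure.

0

Scan the SMILES for the amide motif — none present.
Groups that are present: 1 ester, 2 ether.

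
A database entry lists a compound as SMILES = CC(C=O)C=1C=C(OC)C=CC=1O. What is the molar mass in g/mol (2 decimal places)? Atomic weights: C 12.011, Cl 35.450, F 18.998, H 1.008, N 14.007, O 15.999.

First, the molecular formula is C10H12O3 (counting implicit H from valence).
  C: 10 × 12.011 = 120.110
  H: 12 × 1.008 = 12.096
  O: 3 × 15.999 = 47.997
Sum: 10×12.011 + 12×1.008 + 3×15.999 = 180.203 → 180.20 g/mol.

180.20 g/mol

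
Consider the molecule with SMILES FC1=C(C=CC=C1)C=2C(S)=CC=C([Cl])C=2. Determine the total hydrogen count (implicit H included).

Walk through each heavy atom and fill implicit hydrogens from standard valence (C 4, N 3, O 2, S 2, halogen 1):
  atom 1: F (halogen, monovalent) → 0 H
  atom 2: C, bond orders sum to 4 (valence 4) → 0 H
  atom 3: C, bond orders sum to 4 (valence 4) → 0 H
  atom 4: C, bond orders sum to 3 (valence 4) → 1 H
  atom 5: C, bond orders sum to 3 (valence 4) → 1 H
  atom 6: C, bond orders sum to 3 (valence 4) → 1 H
  atom 7: C, bond orders sum to 3 (valence 4) → 1 H
  atom 8: C, bond orders sum to 4 (valence 4) → 0 H
  atom 9: C, bond orders sum to 4 (valence 4) → 0 H
  atom 10: S, bond orders sum to 1 (valence 2) → 1 H
  atom 11: C, bond orders sum to 3 (valence 4) → 1 H
  atom 12: C, bond orders sum to 3 (valence 4) → 1 H
  atom 13: C, bond orders sum to 4 (valence 4) → 0 H
  atom 14: Cl with explicit H count 0
  atom 15: C, bond orders sum to 3 (valence 4) → 1 H
Total hydrogens: 8.

8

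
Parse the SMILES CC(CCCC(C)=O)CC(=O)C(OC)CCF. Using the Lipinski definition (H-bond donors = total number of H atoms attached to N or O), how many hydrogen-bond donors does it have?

0

Donors: find every N or O and count the H atoms it carries.
  atom 8 (O): bond orders sum to 2 → 0 H
  atom 11 (O): bond orders sum to 2 → 0 H
  atom 13 (O): bond orders sum to 2 → 0 H
Lipinski HBD = 0.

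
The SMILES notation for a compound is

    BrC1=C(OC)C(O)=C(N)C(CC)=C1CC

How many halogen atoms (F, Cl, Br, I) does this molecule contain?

Halogen atoms appear at heavy-atom position 1 (1×Br).
Other groups present: 1 ether, 1 hydroxyl, 1 primary amine.
Halogen count: 1.

1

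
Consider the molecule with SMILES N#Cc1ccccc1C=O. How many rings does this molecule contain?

1

In SMILES, each pair of matching ring-closure digits denotes one ring-closing bond; the number of such bonds equals the number of independent rings.
Ring-closure bonds here: 1.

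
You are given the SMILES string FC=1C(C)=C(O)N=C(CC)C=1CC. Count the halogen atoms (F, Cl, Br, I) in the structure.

Halogen atoms appear at heavy-atom position 1 (1×F).
Other groups present: 1 hydroxyl.
Halogen count: 1.

1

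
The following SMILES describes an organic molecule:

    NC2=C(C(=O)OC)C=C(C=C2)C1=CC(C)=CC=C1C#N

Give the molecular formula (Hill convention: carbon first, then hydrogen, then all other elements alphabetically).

C16H14N2O2

Walk through each heavy atom and fill implicit hydrogens from standard valence (C 4, N 3, O 2, S 2, halogen 1):
  atom 1: N, bond orders sum to 1 (valence 3) → 2 H
  atom 2: C, bond orders sum to 4 (valence 4) → 0 H
  atom 3: C, bond orders sum to 4 (valence 4) → 0 H
  atom 4: C, bond orders sum to 4 (valence 4) → 0 H
  atom 5: O, bond orders sum to 2 (valence 2) → 0 H
  atom 6: O, bond orders sum to 2 (valence 2) → 0 H
  atom 7: C, bond orders sum to 1 (valence 4) → 3 H
  atom 8: C, bond orders sum to 3 (valence 4) → 1 H
  atom 9: C, bond orders sum to 4 (valence 4) → 0 H
  atom 10: C, bond orders sum to 3 (valence 4) → 1 H
  atom 11: C, bond orders sum to 3 (valence 4) → 1 H
  atom 12: C, bond orders sum to 4 (valence 4) → 0 H
  atom 13: C, bond orders sum to 3 (valence 4) → 1 H
  atom 14: C, bond orders sum to 4 (valence 4) → 0 H
  atom 15: C, bond orders sum to 1 (valence 4) → 3 H
  atom 16: C, bond orders sum to 3 (valence 4) → 1 H
  atom 17: C, bond orders sum to 3 (valence 4) → 1 H
  atom 18: C, bond orders sum to 4 (valence 4) → 0 H
  atom 19: C, bond orders sum to 4 (valence 4) → 0 H
  atom 20: N, bond orders sum to 3 (valence 3) → 0 H
Totals → C:16, H:14, N:2, O:2.
In Hill order: C16H14N2O2.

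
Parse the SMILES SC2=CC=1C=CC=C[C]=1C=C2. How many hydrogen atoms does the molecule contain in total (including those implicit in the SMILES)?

Walk through each heavy atom and fill implicit hydrogens from standard valence (C 4, N 3, O 2, S 2, halogen 1):
  atom 1: S, bond orders sum to 1 (valence 2) → 1 H
  atom 2: C, bond orders sum to 4 (valence 4) → 0 H
  atom 3: C, bond orders sum to 3 (valence 4) → 1 H
  atom 4: C, bond orders sum to 4 (valence 4) → 0 H
  atom 5: C, bond orders sum to 3 (valence 4) → 1 H
  atom 6: C, bond orders sum to 3 (valence 4) → 1 H
  atom 7: C, bond orders sum to 3 (valence 4) → 1 H
  atom 8: C, bond orders sum to 3 (valence 4) → 1 H
  atom 9: C with explicit H count 0
  atom 10: C, bond orders sum to 3 (valence 4) → 1 H
  atom 11: C, bond orders sum to 3 (valence 4) → 1 H
Total hydrogens: 8.

8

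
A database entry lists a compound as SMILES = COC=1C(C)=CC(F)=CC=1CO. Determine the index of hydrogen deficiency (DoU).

Molecular formula: C9H11FO2.
DoU = (2C + 2 + N − H − X) / 2, where X is the halogen count and O/S are ignored.
    = (2·9 + 2 + 0 − 11 − 1) / 2 = 8 / 2 = 4.

4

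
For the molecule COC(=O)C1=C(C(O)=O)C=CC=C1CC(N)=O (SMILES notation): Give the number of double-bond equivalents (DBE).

Degree of unsaturation = (number of rings) + (number of π bonds).
Ring closures in the SMILES: 1.
π bonds: 6 double bonds (each 1 DoU) → 6 DoU from unsaturation.
Total DoU = 1 + 6 = 7.

7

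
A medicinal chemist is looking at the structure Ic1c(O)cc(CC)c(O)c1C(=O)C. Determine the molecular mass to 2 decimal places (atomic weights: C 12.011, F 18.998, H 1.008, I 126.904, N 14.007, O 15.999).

First, the molecular formula is C10H11IO3 (counting implicit H from valence).
  C: 10 × 12.011 = 120.110
  H: 11 × 1.008 = 11.088
  I: 1 × 126.904 = 126.904
  O: 3 × 15.999 = 47.997
Sum: 10×12.011 + 11×1.008 + 1×126.904 + 3×15.999 = 306.099 → 306.10 g/mol.

306.10 g/mol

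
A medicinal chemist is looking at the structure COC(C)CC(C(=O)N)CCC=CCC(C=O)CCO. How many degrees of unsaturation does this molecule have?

3

Molecular formula: C15H27NO4.
DoU = (2C + 2 + N − H − X) / 2, where X is the halogen count and O/S are ignored.
    = (2·15 + 2 + 1 − 27 − 0) / 2 = 6 / 2 = 3.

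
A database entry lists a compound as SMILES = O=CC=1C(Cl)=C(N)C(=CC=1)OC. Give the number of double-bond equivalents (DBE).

5

Degree of unsaturation = (number of rings) + (number of π bonds).
Ring closures in the SMILES: 1.
π bonds: 4 double bonds (each 1 DoU) → 4 DoU from unsaturation.
Total DoU = 1 + 4 = 5.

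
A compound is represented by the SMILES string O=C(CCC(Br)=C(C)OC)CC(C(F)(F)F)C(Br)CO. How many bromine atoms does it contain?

Scan the SMILES for Br atoms (remember two-letter symbols like Cl and Br are single atoms).
Bromine count: 2.

2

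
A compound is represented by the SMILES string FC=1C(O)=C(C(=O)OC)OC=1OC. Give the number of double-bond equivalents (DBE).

4

Degree of unsaturation = (number of rings) + (number of π bonds).
Ring closures in the SMILES: 1.
π bonds: 3 double bonds (each 1 DoU) → 3 DoU from unsaturation.
Total DoU = 1 + 3 = 4.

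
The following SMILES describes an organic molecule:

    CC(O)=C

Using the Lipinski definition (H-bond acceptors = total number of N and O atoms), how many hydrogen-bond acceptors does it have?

1

N atoms: 0; O atoms: 1.
Lipinski HBA = 0 + 1 = 1.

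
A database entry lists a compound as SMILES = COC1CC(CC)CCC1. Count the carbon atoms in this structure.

Count every carbon token in the SMILES (each C, including those in ring-closure positions and inside branches).
Carbon count: 9.

9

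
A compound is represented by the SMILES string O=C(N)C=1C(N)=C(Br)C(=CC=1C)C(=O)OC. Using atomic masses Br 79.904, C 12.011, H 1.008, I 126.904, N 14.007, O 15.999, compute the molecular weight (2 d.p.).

287.11 g/mol

First, the molecular formula is C10H11BrN2O3 (counting implicit H from valence).
  Br: 1 × 79.904 = 79.904
  C: 10 × 12.011 = 120.110
  H: 11 × 1.008 = 11.088
  N: 2 × 14.007 = 28.014
  O: 3 × 15.999 = 47.997
Sum: 1×79.904 + 10×12.011 + 11×1.008 + 2×14.007 + 3×15.999 = 287.113 → 287.11 g/mol.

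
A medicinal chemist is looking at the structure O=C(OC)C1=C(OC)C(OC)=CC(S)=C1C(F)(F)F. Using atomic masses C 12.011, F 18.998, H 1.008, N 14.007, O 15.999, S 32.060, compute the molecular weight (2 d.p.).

First, the molecular formula is C11H11F3O4S (counting implicit H from valence).
  C: 11 × 12.011 = 132.121
  F: 3 × 18.998 = 56.994
  H: 11 × 1.008 = 11.088
  O: 4 × 15.999 = 63.996
  S: 1 × 32.060 = 32.060
Sum: 11×12.011 + 3×18.998 + 11×1.008 + 4×15.999 + 1×32.060 = 296.259 → 296.26 g/mol.

296.26 g/mol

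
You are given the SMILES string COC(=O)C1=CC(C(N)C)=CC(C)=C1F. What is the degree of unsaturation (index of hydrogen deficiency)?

Molecular formula: C11H14FNO2.
DoU = (2C + 2 + N − H − X) / 2, where X is the halogen count and O/S are ignored.
    = (2·11 + 2 + 1 − 14 − 1) / 2 = 10 / 2 = 5.

5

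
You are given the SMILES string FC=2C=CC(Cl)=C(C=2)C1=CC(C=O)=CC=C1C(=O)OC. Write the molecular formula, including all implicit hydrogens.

C15H10ClFO3

Walk through each heavy atom and fill implicit hydrogens from standard valence (C 4, N 3, O 2, S 2, halogen 1):
  atom 1: F (halogen, monovalent) → 0 H
  atom 2: C, bond orders sum to 4 (valence 4) → 0 H
  atom 3: C, bond orders sum to 3 (valence 4) → 1 H
  atom 4: C, bond orders sum to 3 (valence 4) → 1 H
  atom 5: C, bond orders sum to 4 (valence 4) → 0 H
  atom 6: Cl (halogen, monovalent) → 0 H
  atom 7: C, bond orders sum to 4 (valence 4) → 0 H
  atom 8: C, bond orders sum to 3 (valence 4) → 1 H
  atom 9: C, bond orders sum to 4 (valence 4) → 0 H
  atom 10: C, bond orders sum to 3 (valence 4) → 1 H
  atom 11: C, bond orders sum to 4 (valence 4) → 0 H
  atom 12: C, bond orders sum to 3 (valence 4) → 1 H
  atom 13: O, bond orders sum to 2 (valence 2) → 0 H
  atom 14: C, bond orders sum to 3 (valence 4) → 1 H
  atom 15: C, bond orders sum to 3 (valence 4) → 1 H
  atom 16: C, bond orders sum to 4 (valence 4) → 0 H
  atom 17: C, bond orders sum to 4 (valence 4) → 0 H
  atom 18: O, bond orders sum to 2 (valence 2) → 0 H
  atom 19: O, bond orders sum to 2 (valence 2) → 0 H
  atom 20: C, bond orders sum to 1 (valence 4) → 3 H
Totals → C:15, H:10, Cl:1, F:1, O:3.
In Hill order: C15H10ClFO3.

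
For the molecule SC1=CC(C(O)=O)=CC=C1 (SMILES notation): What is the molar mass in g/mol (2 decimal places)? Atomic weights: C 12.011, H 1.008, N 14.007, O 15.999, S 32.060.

First, the molecular formula is C7H6O2S (counting implicit H from valence).
  C: 7 × 12.011 = 84.077
  H: 6 × 1.008 = 6.048
  O: 2 × 15.999 = 31.998
  S: 1 × 32.060 = 32.060
Sum: 7×12.011 + 6×1.008 + 2×15.999 + 1×32.060 = 154.183 → 154.18 g/mol.

154.18 g/mol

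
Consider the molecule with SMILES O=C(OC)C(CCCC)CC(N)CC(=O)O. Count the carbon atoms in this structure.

11

Count every carbon token in the SMILES (each C, including those in ring-closure positions and inside branches).
Carbon count: 11.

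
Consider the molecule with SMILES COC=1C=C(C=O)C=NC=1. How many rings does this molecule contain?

1

In SMILES, each pair of matching ring-closure digits denotes one ring-closing bond; the number of such bonds equals the number of independent rings.
Ring-closure bonds here: 1.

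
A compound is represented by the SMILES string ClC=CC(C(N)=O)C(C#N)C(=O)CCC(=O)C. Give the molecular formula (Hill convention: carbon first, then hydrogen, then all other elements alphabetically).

Walk through each heavy atom and fill implicit hydrogens from standard valence (C 4, N 3, O 2, S 2, halogen 1):
  atom 1: Cl (halogen, monovalent) → 0 H
  atom 2: C, bond orders sum to 3 (valence 4) → 1 H
  atom 3: C, bond orders sum to 3 (valence 4) → 1 H
  atom 4: C, bond orders sum to 3 (valence 4) → 1 H
  atom 5: C, bond orders sum to 4 (valence 4) → 0 H
  atom 6: N, bond orders sum to 1 (valence 3) → 2 H
  atom 7: O, bond orders sum to 2 (valence 2) → 0 H
  atom 8: C, bond orders sum to 3 (valence 4) → 1 H
  atom 9: C, bond orders sum to 4 (valence 4) → 0 H
  atom 10: N, bond orders sum to 3 (valence 3) → 0 H
  atom 11: C, bond orders sum to 4 (valence 4) → 0 H
  atom 12: O, bond orders sum to 2 (valence 2) → 0 H
  atom 13: C, bond orders sum to 2 (valence 4) → 2 H
  atom 14: C, bond orders sum to 2 (valence 4) → 2 H
  atom 15: C, bond orders sum to 4 (valence 4) → 0 H
  atom 16: O, bond orders sum to 2 (valence 2) → 0 H
  atom 17: C, bond orders sum to 1 (valence 4) → 3 H
Totals → C:11, H:13, Cl:1, N:2, O:3.

C11H13ClN2O3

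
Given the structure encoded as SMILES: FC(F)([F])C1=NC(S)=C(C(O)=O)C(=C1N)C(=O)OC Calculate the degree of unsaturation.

6

Degree of unsaturation = (number of rings) + (number of π bonds).
Ring closures in the SMILES: 1.
π bonds: 5 double bonds (each 1 DoU) → 5 DoU from unsaturation.
Total DoU = 1 + 5 = 6.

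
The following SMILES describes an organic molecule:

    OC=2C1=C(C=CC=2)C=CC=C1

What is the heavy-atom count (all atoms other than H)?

11

Every atom symbol written in the SMILES (organic subset) is one heavy atom; implicit H are not written.
Heavy atoms by element → C:10, O:1.
Total: 11.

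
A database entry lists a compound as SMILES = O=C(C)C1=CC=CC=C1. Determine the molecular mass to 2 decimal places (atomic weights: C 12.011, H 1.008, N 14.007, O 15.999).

First, the molecular formula is C8H8O (counting implicit H from valence).
  C: 8 × 12.011 = 96.088
  H: 8 × 1.008 = 8.064
  O: 1 × 15.999 = 15.999
Sum: 8×12.011 + 8×1.008 + 1×15.999 = 120.151 → 120.15 g/mol.

120.15 g/mol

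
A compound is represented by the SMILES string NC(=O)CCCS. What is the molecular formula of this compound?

C4H9NOS

Walk through each heavy atom and fill implicit hydrogens from standard valence (C 4, N 3, O 2, S 2, halogen 1):
  atom 1: N, bond orders sum to 1 (valence 3) → 2 H
  atom 2: C, bond orders sum to 4 (valence 4) → 0 H
  atom 3: O, bond orders sum to 2 (valence 2) → 0 H
  atom 4: C, bond orders sum to 2 (valence 4) → 2 H
  atom 5: C, bond orders sum to 2 (valence 4) → 2 H
  atom 6: C, bond orders sum to 2 (valence 4) → 2 H
  atom 7: S, bond orders sum to 1 (valence 2) → 1 H
Totals → C:4, H:9, N:1, O:1, S:1.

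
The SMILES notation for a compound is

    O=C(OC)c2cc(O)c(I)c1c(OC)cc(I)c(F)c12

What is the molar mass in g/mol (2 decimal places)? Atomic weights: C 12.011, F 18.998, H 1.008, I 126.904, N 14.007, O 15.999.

First, the molecular formula is C13H9FI2O4 (counting implicit H from valence).
  C: 13 × 12.011 = 156.143
  F: 1 × 18.998 = 18.998
  H: 9 × 1.008 = 9.072
  I: 2 × 126.904 = 253.808
  O: 4 × 15.999 = 63.996
Sum: 13×12.011 + 1×18.998 + 9×1.008 + 2×126.904 + 4×15.999 = 502.017 → 502.02 g/mol.

502.02 g/mol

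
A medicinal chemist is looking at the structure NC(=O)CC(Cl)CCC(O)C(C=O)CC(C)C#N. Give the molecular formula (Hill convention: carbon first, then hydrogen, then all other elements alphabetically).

Walk through each heavy atom and fill implicit hydrogens from standard valence (C 4, N 3, O 2, S 2, halogen 1):
  atom 1: N, bond orders sum to 1 (valence 3) → 2 H
  atom 2: C, bond orders sum to 4 (valence 4) → 0 H
  atom 3: O, bond orders sum to 2 (valence 2) → 0 H
  atom 4: C, bond orders sum to 2 (valence 4) → 2 H
  atom 5: C, bond orders sum to 3 (valence 4) → 1 H
  atom 6: Cl (halogen, monovalent) → 0 H
  atom 7: C, bond orders sum to 2 (valence 4) → 2 H
  atom 8: C, bond orders sum to 2 (valence 4) → 2 H
  atom 9: C, bond orders sum to 3 (valence 4) → 1 H
  atom 10: O, bond orders sum to 1 (valence 2) → 1 H
  atom 11: C, bond orders sum to 3 (valence 4) → 1 H
  atom 12: C, bond orders sum to 3 (valence 4) → 1 H
  atom 13: O, bond orders sum to 2 (valence 2) → 0 H
  atom 14: C, bond orders sum to 2 (valence 4) → 2 H
  atom 15: C, bond orders sum to 3 (valence 4) → 1 H
  atom 16: C, bond orders sum to 1 (valence 4) → 3 H
  atom 17: C, bond orders sum to 4 (valence 4) → 0 H
  atom 18: N, bond orders sum to 3 (valence 3) → 0 H
Totals → C:12, H:19, Cl:1, N:2, O:3.

C12H19ClN2O3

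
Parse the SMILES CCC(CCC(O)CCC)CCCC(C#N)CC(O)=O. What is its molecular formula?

C16H29NO3

Walk through each heavy atom and fill implicit hydrogens from standard valence (C 4, N 3, O 2, S 2, halogen 1):
  atom 1: C, bond orders sum to 1 (valence 4) → 3 H
  atom 2: C, bond orders sum to 2 (valence 4) → 2 H
  atom 3: C, bond orders sum to 3 (valence 4) → 1 H
  atom 4: C, bond orders sum to 2 (valence 4) → 2 H
  atom 5: C, bond orders sum to 2 (valence 4) → 2 H
  atom 6: C, bond orders sum to 3 (valence 4) → 1 H
  atom 7: O, bond orders sum to 1 (valence 2) → 1 H
  atom 8: C, bond orders sum to 2 (valence 4) → 2 H
  atom 9: C, bond orders sum to 2 (valence 4) → 2 H
  atom 10: C, bond orders sum to 1 (valence 4) → 3 H
  atom 11: C, bond orders sum to 2 (valence 4) → 2 H
  atom 12: C, bond orders sum to 2 (valence 4) → 2 H
  atom 13: C, bond orders sum to 2 (valence 4) → 2 H
  atom 14: C, bond orders sum to 3 (valence 4) → 1 H
  atom 15: C, bond orders sum to 4 (valence 4) → 0 H
  atom 16: N, bond orders sum to 3 (valence 3) → 0 H
  atom 17: C, bond orders sum to 2 (valence 4) → 2 H
  atom 18: C, bond orders sum to 4 (valence 4) → 0 H
  atom 19: O, bond orders sum to 1 (valence 2) → 1 H
  atom 20: O, bond orders sum to 2 (valence 2) → 0 H
Totals → C:16, H:29, N:1, O:3.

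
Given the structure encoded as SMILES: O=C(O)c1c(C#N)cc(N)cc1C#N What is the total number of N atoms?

3

Scan the SMILES for N atoms (remember two-letter symbols like Cl and Br are single atoms).
Nitrogen count: 3.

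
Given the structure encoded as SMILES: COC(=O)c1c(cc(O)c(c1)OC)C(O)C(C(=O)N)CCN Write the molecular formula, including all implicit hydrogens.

C14H20N2O6

Walk through each heavy atom and fill implicit hydrogens from standard valence (C 4, N 3, O 2, S 2, halogen 1); for lowercase aromatic atoms, an aromatic c carries 1 H when it has two neighbours and 0 H with three, and aromatic n carries 0 H:
  atom 1: C, bond orders sum to 1 (valence 4) → 3 H
  atom 2: O, bond orders sum to 2 (valence 2) → 0 H
  atom 3: C, bond orders sum to 4 (valence 4) → 0 H
  atom 4: O, bond orders sum to 2 (valence 2) → 0 H
  atom 5: aromatic c, 3 neighbours → 0 H
  atom 6: aromatic c, 3 neighbours → 0 H
  atom 7: aromatic c, 2 neighbours → 1 H
  atom 8: aromatic c, 3 neighbours → 0 H
  atom 9: O, bond orders sum to 1 (valence 2) → 1 H
  atom 10: aromatic c, 3 neighbours → 0 H
  atom 11: aromatic c, 2 neighbours → 1 H
  atom 12: O, bond orders sum to 2 (valence 2) → 0 H
  atom 13: C, bond orders sum to 1 (valence 4) → 3 H
  atom 14: C, bond orders sum to 3 (valence 4) → 1 H
  atom 15: O, bond orders sum to 1 (valence 2) → 1 H
  atom 16: C, bond orders sum to 3 (valence 4) → 1 H
  atom 17: C, bond orders sum to 4 (valence 4) → 0 H
  atom 18: O, bond orders sum to 2 (valence 2) → 0 H
  atom 19: N, bond orders sum to 1 (valence 3) → 2 H
  atom 20: C, bond orders sum to 2 (valence 4) → 2 H
  atom 21: C, bond orders sum to 2 (valence 4) → 2 H
  atom 22: N, bond orders sum to 1 (valence 3) → 2 H
Totals → C:14, H:20, N:2, O:6.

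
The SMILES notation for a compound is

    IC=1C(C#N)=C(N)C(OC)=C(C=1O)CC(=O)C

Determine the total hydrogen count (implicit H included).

Walk through each heavy atom and fill implicit hydrogens from standard valence (C 4, N 3, O 2, S 2, halogen 1):
  atom 1: I (halogen, monovalent) → 0 H
  atom 2: C, bond orders sum to 4 (valence 4) → 0 H
  atom 3: C, bond orders sum to 4 (valence 4) → 0 H
  atom 4: C, bond orders sum to 4 (valence 4) → 0 H
  atom 5: N, bond orders sum to 3 (valence 3) → 0 H
  atom 6: C, bond orders sum to 4 (valence 4) → 0 H
  atom 7: N, bond orders sum to 1 (valence 3) → 2 H
  atom 8: C, bond orders sum to 4 (valence 4) → 0 H
  atom 9: O, bond orders sum to 2 (valence 2) → 0 H
  atom 10: C, bond orders sum to 1 (valence 4) → 3 H
  atom 11: C, bond orders sum to 4 (valence 4) → 0 H
  atom 12: C, bond orders sum to 4 (valence 4) → 0 H
  atom 13: O, bond orders sum to 1 (valence 2) → 1 H
  atom 14: C, bond orders sum to 2 (valence 4) → 2 H
  atom 15: C, bond orders sum to 4 (valence 4) → 0 H
  atom 16: O, bond orders sum to 2 (valence 2) → 0 H
  atom 17: C, bond orders sum to 1 (valence 4) → 3 H
Total hydrogens: 11.

11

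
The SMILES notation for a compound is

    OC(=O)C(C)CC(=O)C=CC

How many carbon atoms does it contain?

Count every carbon token in the SMILES (each C, including those in ring-closure positions and inside branches).
Carbon count: 8.

8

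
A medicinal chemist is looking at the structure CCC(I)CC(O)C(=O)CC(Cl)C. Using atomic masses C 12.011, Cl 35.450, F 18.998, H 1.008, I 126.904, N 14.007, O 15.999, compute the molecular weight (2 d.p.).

First, the molecular formula is C9H16ClIO2 (counting implicit H from valence).
  C: 9 × 12.011 = 108.099
  Cl: 1 × 35.450 = 35.450
  H: 16 × 1.008 = 16.128
  I: 1 × 126.904 = 126.904
  O: 2 × 15.999 = 31.998
Sum: 9×12.011 + 1×35.450 + 16×1.008 + 1×126.904 + 2×15.999 = 318.579 → 318.58 g/mol.

318.58 g/mol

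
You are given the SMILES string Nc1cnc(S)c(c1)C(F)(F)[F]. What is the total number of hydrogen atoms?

Walk through each heavy atom and fill implicit hydrogens from standard valence (C 4, N 3, O 2, S 2, halogen 1); for lowercase aromatic atoms, an aromatic c carries 1 H when it has two neighbours and 0 H with three, and aromatic n carries 0 H:
  atom 1: N, bond orders sum to 1 (valence 3) → 2 H
  atom 2: aromatic c, 3 neighbours → 0 H
  atom 3: aromatic c, 2 neighbours → 1 H
  atom 4: aromatic n, 2 neighbours → 0 H
  atom 5: aromatic c, 3 neighbours → 0 H
  atom 6: S, bond orders sum to 1 (valence 2) → 1 H
  atom 7: aromatic c, 3 neighbours → 0 H
  atom 8: aromatic c, 2 neighbours → 1 H
  atom 9: C, bond orders sum to 4 (valence 4) → 0 H
  atom 10: F (halogen, monovalent) → 0 H
  atom 11: F (halogen, monovalent) → 0 H
  atom 12: F with explicit H count 0
Total hydrogens: 5.

5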